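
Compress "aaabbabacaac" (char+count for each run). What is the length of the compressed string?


Input: aaabbabacaac
Runs:
  'a' x 3 => "a3"
  'b' x 2 => "b2"
  'a' x 1 => "a1"
  'b' x 1 => "b1"
  'a' x 1 => "a1"
  'c' x 1 => "c1"
  'a' x 2 => "a2"
  'c' x 1 => "c1"
Compressed: "a3b2a1b1a1c1a2c1"
Compressed length: 16

16


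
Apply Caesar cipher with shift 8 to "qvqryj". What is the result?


Caesar cipher: shift "qvqryj" by 8
  'q' (pos 16) + 8 = pos 24 = 'y'
  'v' (pos 21) + 8 = pos 3 = 'd'
  'q' (pos 16) + 8 = pos 24 = 'y'
  'r' (pos 17) + 8 = pos 25 = 'z'
  'y' (pos 24) + 8 = pos 6 = 'g'
  'j' (pos 9) + 8 = pos 17 = 'r'
Result: ydyzgr

ydyzgr


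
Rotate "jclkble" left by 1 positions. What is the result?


Input: "jclkble", rotate left by 1
First 1 characters: "j"
Remaining characters: "clkble"
Concatenate remaining + first: "clkble" + "j" = "clkblej"

clkblej


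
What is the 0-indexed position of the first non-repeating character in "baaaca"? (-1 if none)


Input: baaaca
Character frequencies:
  'a': 4
  'b': 1
  'c': 1
Scanning left to right for freq == 1:
  Position 0 ('b'): unique! => answer = 0

0


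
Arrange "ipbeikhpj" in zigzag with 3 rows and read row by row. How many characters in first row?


Zigzag "ipbeikhpj" into 3 rows:
Placing characters:
  'i' => row 0
  'p' => row 1
  'b' => row 2
  'e' => row 1
  'i' => row 0
  'k' => row 1
  'h' => row 2
  'p' => row 1
  'j' => row 0
Rows:
  Row 0: "iij"
  Row 1: "pekp"
  Row 2: "bh"
First row length: 3

3


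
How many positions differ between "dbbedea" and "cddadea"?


Comparing "dbbedea" and "cddadea" position by position:
  Position 0: 'd' vs 'c' => DIFFER
  Position 1: 'b' vs 'd' => DIFFER
  Position 2: 'b' vs 'd' => DIFFER
  Position 3: 'e' vs 'a' => DIFFER
  Position 4: 'd' vs 'd' => same
  Position 5: 'e' vs 'e' => same
  Position 6: 'a' vs 'a' => same
Positions that differ: 4

4


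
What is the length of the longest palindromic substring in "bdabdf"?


Input: "bdabdf"
Checking substrings for palindromes:
  No multi-char palindromic substrings found
Longest palindromic substring: "b" with length 1

1


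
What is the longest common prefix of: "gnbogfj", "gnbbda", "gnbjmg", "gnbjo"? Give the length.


Words: gnbogfj, gnbbda, gnbjmg, gnbjo
  Position 0: all 'g' => match
  Position 1: all 'n' => match
  Position 2: all 'b' => match
  Position 3: ('o', 'b', 'j', 'j') => mismatch, stop
LCP = "gnb" (length 3)

3


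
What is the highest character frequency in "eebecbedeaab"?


Input: eebecbedeaab
Character counts:
  'a': 2
  'b': 3
  'c': 1
  'd': 1
  'e': 5
Maximum frequency: 5

5


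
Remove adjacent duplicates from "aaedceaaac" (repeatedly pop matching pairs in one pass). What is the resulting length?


Input: aaedceaaac
Stack-based adjacent duplicate removal:
  Read 'a': push. Stack: a
  Read 'a': matches stack top 'a' => pop. Stack: (empty)
  Read 'e': push. Stack: e
  Read 'd': push. Stack: ed
  Read 'c': push. Stack: edc
  Read 'e': push. Stack: edce
  Read 'a': push. Stack: edcea
  Read 'a': matches stack top 'a' => pop. Stack: edce
  Read 'a': push. Stack: edcea
  Read 'c': push. Stack: edceac
Final stack: "edceac" (length 6)

6


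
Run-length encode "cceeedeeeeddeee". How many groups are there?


Input: cceeedeeeeddeee
Scanning for consecutive runs:
  Group 1: 'c' x 2 (positions 0-1)
  Group 2: 'e' x 3 (positions 2-4)
  Group 3: 'd' x 1 (positions 5-5)
  Group 4: 'e' x 4 (positions 6-9)
  Group 5: 'd' x 2 (positions 10-11)
  Group 6: 'e' x 3 (positions 12-14)
Total groups: 6

6


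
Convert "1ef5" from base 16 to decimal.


Input: "1ef5" in base 16
Positional expansion:
  Digit '1' (value 1) x 16^3 = 4096
  Digit 'e' (value 14) x 16^2 = 3584
  Digit 'f' (value 15) x 16^1 = 240
  Digit '5' (value 5) x 16^0 = 5
Sum = 7925

7925


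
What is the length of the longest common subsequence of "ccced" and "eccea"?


LCS of "ccced" and "eccea"
DP table:
           e    c    c    e    a
      0    0    0    0    0    0
  c   0    0    1    1    1    1
  c   0    0    1    2    2    2
  c   0    0    1    2    2    2
  e   0    1    1    2    3    3
  d   0    1    1    2    3    3
LCS length = dp[5][5] = 3

3


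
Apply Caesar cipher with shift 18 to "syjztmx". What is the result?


Caesar cipher: shift "syjztmx" by 18
  's' (pos 18) + 18 = pos 10 = 'k'
  'y' (pos 24) + 18 = pos 16 = 'q'
  'j' (pos 9) + 18 = pos 1 = 'b'
  'z' (pos 25) + 18 = pos 17 = 'r'
  't' (pos 19) + 18 = pos 11 = 'l'
  'm' (pos 12) + 18 = pos 4 = 'e'
  'x' (pos 23) + 18 = pos 15 = 'p'
Result: kqbrlep

kqbrlep


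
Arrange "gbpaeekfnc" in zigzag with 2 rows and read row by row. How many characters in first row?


Zigzag "gbpaeekfnc" into 2 rows:
Placing characters:
  'g' => row 0
  'b' => row 1
  'p' => row 0
  'a' => row 1
  'e' => row 0
  'e' => row 1
  'k' => row 0
  'f' => row 1
  'n' => row 0
  'c' => row 1
Rows:
  Row 0: "gpekn"
  Row 1: "baefc"
First row length: 5

5


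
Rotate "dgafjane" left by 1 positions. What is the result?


Input: "dgafjane", rotate left by 1
First 1 characters: "d"
Remaining characters: "gafjane"
Concatenate remaining + first: "gafjane" + "d" = "gafjaned"

gafjaned


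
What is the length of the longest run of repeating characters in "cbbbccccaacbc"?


Input: "cbbbccccaacbc"
Scanning for longest run:
  Position 1 ('b'): new char, reset run to 1
  Position 2 ('b'): continues run of 'b', length=2
  Position 3 ('b'): continues run of 'b', length=3
  Position 4 ('c'): new char, reset run to 1
  Position 5 ('c'): continues run of 'c', length=2
  Position 6 ('c'): continues run of 'c', length=3
  Position 7 ('c'): continues run of 'c', length=4
  Position 8 ('a'): new char, reset run to 1
  Position 9 ('a'): continues run of 'a', length=2
  Position 10 ('c'): new char, reset run to 1
  Position 11 ('b'): new char, reset run to 1
  Position 12 ('c'): new char, reset run to 1
Longest run: 'c' with length 4

4


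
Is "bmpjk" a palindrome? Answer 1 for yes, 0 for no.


Input: bmpjk
Reversed: kjpmb
  Compare pos 0 ('b') with pos 4 ('k'): MISMATCH
  Compare pos 1 ('m') with pos 3 ('j'): MISMATCH
Result: not a palindrome

0


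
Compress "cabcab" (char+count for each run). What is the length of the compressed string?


Input: cabcab
Runs:
  'c' x 1 => "c1"
  'a' x 1 => "a1"
  'b' x 1 => "b1"
  'c' x 1 => "c1"
  'a' x 1 => "a1"
  'b' x 1 => "b1"
Compressed: "c1a1b1c1a1b1"
Compressed length: 12

12


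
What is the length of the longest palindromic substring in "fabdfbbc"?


Input: "fabdfbbc"
Checking substrings for palindromes:
  [5:7] "bb" (len 2) => palindrome
Longest palindromic substring: "bb" with length 2

2


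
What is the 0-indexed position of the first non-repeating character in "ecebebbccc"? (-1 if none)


Input: ecebebbccc
Character frequencies:
  'b': 3
  'c': 4
  'e': 3
Scanning left to right for freq == 1:
  Position 0 ('e'): freq=3, skip
  Position 1 ('c'): freq=4, skip
  Position 2 ('e'): freq=3, skip
  Position 3 ('b'): freq=3, skip
  Position 4 ('e'): freq=3, skip
  Position 5 ('b'): freq=3, skip
  Position 6 ('b'): freq=3, skip
  Position 7 ('c'): freq=4, skip
  Position 8 ('c'): freq=4, skip
  Position 9 ('c'): freq=4, skip
  No unique character found => answer = -1

-1


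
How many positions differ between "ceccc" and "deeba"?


Comparing "ceccc" and "deeba" position by position:
  Position 0: 'c' vs 'd' => DIFFER
  Position 1: 'e' vs 'e' => same
  Position 2: 'c' vs 'e' => DIFFER
  Position 3: 'c' vs 'b' => DIFFER
  Position 4: 'c' vs 'a' => DIFFER
Positions that differ: 4

4


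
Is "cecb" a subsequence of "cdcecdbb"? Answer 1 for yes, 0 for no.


Check if "cecb" is a subsequence of "cdcecdbb"
Greedy scan:
  Position 0 ('c'): matches sub[0] = 'c'
  Position 1 ('d'): no match needed
  Position 2 ('c'): no match needed
  Position 3 ('e'): matches sub[1] = 'e'
  Position 4 ('c'): matches sub[2] = 'c'
  Position 5 ('d'): no match needed
  Position 6 ('b'): matches sub[3] = 'b'
  Position 7 ('b'): no match needed
All 4 characters matched => is a subsequence

1


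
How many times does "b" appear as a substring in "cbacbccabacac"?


Searching for "b" in "cbacbccabacac"
Scanning each position:
  Position 0: "c" => no
  Position 1: "b" => MATCH
  Position 2: "a" => no
  Position 3: "c" => no
  Position 4: "b" => MATCH
  Position 5: "c" => no
  Position 6: "c" => no
  Position 7: "a" => no
  Position 8: "b" => MATCH
  Position 9: "a" => no
  Position 10: "c" => no
  Position 11: "a" => no
  Position 12: "c" => no
Total occurrences: 3

3


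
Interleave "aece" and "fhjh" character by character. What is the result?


Interleaving "aece" and "fhjh":
  Position 0: 'a' from first, 'f' from second => "af"
  Position 1: 'e' from first, 'h' from second => "eh"
  Position 2: 'c' from first, 'j' from second => "cj"
  Position 3: 'e' from first, 'h' from second => "eh"
Result: afehcjeh

afehcjeh


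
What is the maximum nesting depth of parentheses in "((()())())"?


Input: "((()())())"
Tracking depth:
  Position 0 '(': depth becomes 1
  Position 1 '(': depth becomes 2
  Position 2 '(': depth becomes 3
  Position 3 ')': depth becomes 2
  Position 4 '(': depth becomes 3
  Position 5 ')': depth becomes 2
  Position 6 ')': depth becomes 1
  Position 7 '(': depth becomes 2
  Position 8 ')': depth becomes 1
  Position 9 ')': depth becomes 0
Maximum depth reached: 3

3


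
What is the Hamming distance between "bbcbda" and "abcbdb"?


Comparing "bbcbda" and "abcbdb" position by position:
  Position 0: 'b' vs 'a' => differ
  Position 1: 'b' vs 'b' => same
  Position 2: 'c' vs 'c' => same
  Position 3: 'b' vs 'b' => same
  Position 4: 'd' vs 'd' => same
  Position 5: 'a' vs 'b' => differ
Total differences (Hamming distance): 2

2


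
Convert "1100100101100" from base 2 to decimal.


Input: "1100100101100" in base 2
Positional expansion:
  Digit '1' (value 1) x 2^12 = 4096
  Digit '1' (value 1) x 2^11 = 2048
  Digit '0' (value 0) x 2^10 = 0
  Digit '0' (value 0) x 2^9 = 0
  Digit '1' (value 1) x 2^8 = 256
  Digit '0' (value 0) x 2^7 = 0
  Digit '0' (value 0) x 2^6 = 0
  Digit '1' (value 1) x 2^5 = 32
  Digit '0' (value 0) x 2^4 = 0
  Digit '1' (value 1) x 2^3 = 8
  Digit '1' (value 1) x 2^2 = 4
  Digit '0' (value 0) x 2^1 = 0
  Digit '0' (value 0) x 2^0 = 0
Sum = 6444

6444


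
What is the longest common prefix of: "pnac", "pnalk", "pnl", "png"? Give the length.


Words: pnac, pnalk, pnl, png
  Position 0: all 'p' => match
  Position 1: all 'n' => match
  Position 2: ('a', 'a', 'l', 'g') => mismatch, stop
LCP = "pn" (length 2)

2


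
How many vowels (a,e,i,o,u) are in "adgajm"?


Input: adgajm
Checking each character:
  'a' at position 0: vowel (running total: 1)
  'd' at position 1: consonant
  'g' at position 2: consonant
  'a' at position 3: vowel (running total: 2)
  'j' at position 4: consonant
  'm' at position 5: consonant
Total vowels: 2

2


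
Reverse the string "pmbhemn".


Input: pmbhemn
Reading characters right to left:
  Position 6: 'n'
  Position 5: 'm'
  Position 4: 'e'
  Position 3: 'h'
  Position 2: 'b'
  Position 1: 'm'
  Position 0: 'p'
Reversed: nmehbmp

nmehbmp


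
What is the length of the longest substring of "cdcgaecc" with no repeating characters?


Input: "cdcgaecc"
Sliding window (track last position of each char):
  Position 0 ('c'): window [0,0] length 1 -- new best
  Position 1 ('d'): window [0,1] length 2 -- new best
  Position 2 ('c'): repeat (last at 0), move window start to 1
  Position 2 ('c'): window [1,2] length 2
  Position 3 ('g'): window [1,3] length 3 -- new best
  Position 4 ('a'): window [1,4] length 4 -- new best
  Position 5 ('e'): window [1,5] length 5 -- new best
  Position 6 ('c'): repeat (last at 2), move window start to 3
  Position 6 ('c'): window [3,6] length 4
  Position 7 ('c'): repeat (last at 6), move window start to 7
  Position 7 ('c'): window [7,7] length 1
Longest substring with no repeats: "dcgae" with length 5

5


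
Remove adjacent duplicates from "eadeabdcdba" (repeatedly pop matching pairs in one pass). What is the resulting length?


Input: eadeabdcdba
Stack-based adjacent duplicate removal:
  Read 'e': push. Stack: e
  Read 'a': push. Stack: ea
  Read 'd': push. Stack: ead
  Read 'e': push. Stack: eade
  Read 'a': push. Stack: eadea
  Read 'b': push. Stack: eadeab
  Read 'd': push. Stack: eadeabd
  Read 'c': push. Stack: eadeabdc
  Read 'd': push. Stack: eadeabdcd
  Read 'b': push. Stack: eadeabdcdb
  Read 'a': push. Stack: eadeabdcdba
Final stack: "eadeabdcdba" (length 11)

11


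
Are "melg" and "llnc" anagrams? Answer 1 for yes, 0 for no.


Strings: "melg", "llnc"
Sorted first:  eglm
Sorted second: clln
Differ at position 0: 'e' vs 'c' => not anagrams

0


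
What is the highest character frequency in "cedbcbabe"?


Input: cedbcbabe
Character counts:
  'a': 1
  'b': 3
  'c': 2
  'd': 1
  'e': 2
Maximum frequency: 3

3


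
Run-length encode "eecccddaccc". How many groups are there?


Input: eecccddaccc
Scanning for consecutive runs:
  Group 1: 'e' x 2 (positions 0-1)
  Group 2: 'c' x 3 (positions 2-4)
  Group 3: 'd' x 2 (positions 5-6)
  Group 4: 'a' x 1 (positions 7-7)
  Group 5: 'c' x 3 (positions 8-10)
Total groups: 5

5


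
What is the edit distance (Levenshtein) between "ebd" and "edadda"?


Computing edit distance: "ebd" -> "edadda"
DP table:
           e    d    a    d    d    a
      0    1    2    3    4    5    6
  e   1    0    1    2    3    4    5
  b   2    1    1    2    3    4    5
  d   3    2    1    2    2    3    4
Edit distance = dp[3][6] = 4

4


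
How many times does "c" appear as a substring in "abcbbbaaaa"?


Searching for "c" in "abcbbbaaaa"
Scanning each position:
  Position 0: "a" => no
  Position 1: "b" => no
  Position 2: "c" => MATCH
  Position 3: "b" => no
  Position 4: "b" => no
  Position 5: "b" => no
  Position 6: "a" => no
  Position 7: "a" => no
  Position 8: "a" => no
  Position 9: "a" => no
Total occurrences: 1

1


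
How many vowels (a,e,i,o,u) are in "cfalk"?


Input: cfalk
Checking each character:
  'c' at position 0: consonant
  'f' at position 1: consonant
  'a' at position 2: vowel (running total: 1)
  'l' at position 3: consonant
  'k' at position 4: consonant
Total vowels: 1

1


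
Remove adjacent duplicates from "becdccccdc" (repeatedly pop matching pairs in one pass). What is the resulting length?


Input: becdccccdc
Stack-based adjacent duplicate removal:
  Read 'b': push. Stack: b
  Read 'e': push. Stack: be
  Read 'c': push. Stack: bec
  Read 'd': push. Stack: becd
  Read 'c': push. Stack: becdc
  Read 'c': matches stack top 'c' => pop. Stack: becd
  Read 'c': push. Stack: becdc
  Read 'c': matches stack top 'c' => pop. Stack: becd
  Read 'd': matches stack top 'd' => pop. Stack: bec
  Read 'c': matches stack top 'c' => pop. Stack: be
Final stack: "be" (length 2)

2


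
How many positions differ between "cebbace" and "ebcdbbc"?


Comparing "cebbace" and "ebcdbbc" position by position:
  Position 0: 'c' vs 'e' => DIFFER
  Position 1: 'e' vs 'b' => DIFFER
  Position 2: 'b' vs 'c' => DIFFER
  Position 3: 'b' vs 'd' => DIFFER
  Position 4: 'a' vs 'b' => DIFFER
  Position 5: 'c' vs 'b' => DIFFER
  Position 6: 'e' vs 'c' => DIFFER
Positions that differ: 7

7


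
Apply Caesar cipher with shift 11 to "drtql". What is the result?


Caesar cipher: shift "drtql" by 11
  'd' (pos 3) + 11 = pos 14 = 'o'
  'r' (pos 17) + 11 = pos 2 = 'c'
  't' (pos 19) + 11 = pos 4 = 'e'
  'q' (pos 16) + 11 = pos 1 = 'b'
  'l' (pos 11) + 11 = pos 22 = 'w'
Result: ocebw

ocebw


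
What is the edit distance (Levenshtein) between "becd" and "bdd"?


Computing edit distance: "becd" -> "bdd"
DP table:
           b    d    d
      0    1    2    3
  b   1    0    1    2
  e   2    1    1    2
  c   3    2    2    2
  d   4    3    2    2
Edit distance = dp[4][3] = 2

2


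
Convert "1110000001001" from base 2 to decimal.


Input: "1110000001001" in base 2
Positional expansion:
  Digit '1' (value 1) x 2^12 = 4096
  Digit '1' (value 1) x 2^11 = 2048
  Digit '1' (value 1) x 2^10 = 1024
  Digit '0' (value 0) x 2^9 = 0
  Digit '0' (value 0) x 2^8 = 0
  Digit '0' (value 0) x 2^7 = 0
  Digit '0' (value 0) x 2^6 = 0
  Digit '0' (value 0) x 2^5 = 0
  Digit '0' (value 0) x 2^4 = 0
  Digit '1' (value 1) x 2^3 = 8
  Digit '0' (value 0) x 2^2 = 0
  Digit '0' (value 0) x 2^1 = 0
  Digit '1' (value 1) x 2^0 = 1
Sum = 7177

7177


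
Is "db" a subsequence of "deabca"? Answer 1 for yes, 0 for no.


Check if "db" is a subsequence of "deabca"
Greedy scan:
  Position 0 ('d'): matches sub[0] = 'd'
  Position 1 ('e'): no match needed
  Position 2 ('a'): no match needed
  Position 3 ('b'): matches sub[1] = 'b'
  Position 4 ('c'): no match needed
  Position 5 ('a'): no match needed
All 2 characters matched => is a subsequence

1


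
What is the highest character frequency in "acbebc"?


Input: acbebc
Character counts:
  'a': 1
  'b': 2
  'c': 2
  'e': 1
Maximum frequency: 2

2


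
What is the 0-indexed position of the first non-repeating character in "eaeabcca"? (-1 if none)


Input: eaeabcca
Character frequencies:
  'a': 3
  'b': 1
  'c': 2
  'e': 2
Scanning left to right for freq == 1:
  Position 0 ('e'): freq=2, skip
  Position 1 ('a'): freq=3, skip
  Position 2 ('e'): freq=2, skip
  Position 3 ('a'): freq=3, skip
  Position 4 ('b'): unique! => answer = 4

4


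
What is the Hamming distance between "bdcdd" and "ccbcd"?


Comparing "bdcdd" and "ccbcd" position by position:
  Position 0: 'b' vs 'c' => differ
  Position 1: 'd' vs 'c' => differ
  Position 2: 'c' vs 'b' => differ
  Position 3: 'd' vs 'c' => differ
  Position 4: 'd' vs 'd' => same
Total differences (Hamming distance): 4

4


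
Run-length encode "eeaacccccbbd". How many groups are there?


Input: eeaacccccbbd
Scanning for consecutive runs:
  Group 1: 'e' x 2 (positions 0-1)
  Group 2: 'a' x 2 (positions 2-3)
  Group 3: 'c' x 5 (positions 4-8)
  Group 4: 'b' x 2 (positions 9-10)
  Group 5: 'd' x 1 (positions 11-11)
Total groups: 5

5


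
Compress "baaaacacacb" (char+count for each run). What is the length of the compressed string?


Input: baaaacacacb
Runs:
  'b' x 1 => "b1"
  'a' x 4 => "a4"
  'c' x 1 => "c1"
  'a' x 1 => "a1"
  'c' x 1 => "c1"
  'a' x 1 => "a1"
  'c' x 1 => "c1"
  'b' x 1 => "b1"
Compressed: "b1a4c1a1c1a1c1b1"
Compressed length: 16

16


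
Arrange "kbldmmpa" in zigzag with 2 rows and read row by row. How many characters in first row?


Zigzag "kbldmmpa" into 2 rows:
Placing characters:
  'k' => row 0
  'b' => row 1
  'l' => row 0
  'd' => row 1
  'm' => row 0
  'm' => row 1
  'p' => row 0
  'a' => row 1
Rows:
  Row 0: "klmp"
  Row 1: "bdma"
First row length: 4

4


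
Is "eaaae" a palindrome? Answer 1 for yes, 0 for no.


Input: eaaae
Reversed: eaaae
  Compare pos 0 ('e') with pos 4 ('e'): match
  Compare pos 1 ('a') with pos 3 ('a'): match
Result: palindrome

1


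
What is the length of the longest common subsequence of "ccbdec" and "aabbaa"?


LCS of "ccbdec" and "aabbaa"
DP table:
           a    a    b    b    a    a
      0    0    0    0    0    0    0
  c   0    0    0    0    0    0    0
  c   0    0    0    0    0    0    0
  b   0    0    0    1    1    1    1
  d   0    0    0    1    1    1    1
  e   0    0    0    1    1    1    1
  c   0    0    0    1    1    1    1
LCS length = dp[6][6] = 1

1


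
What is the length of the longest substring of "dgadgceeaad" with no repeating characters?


Input: "dgadgceeaad"
Sliding window (track last position of each char):
  Position 0 ('d'): window [0,0] length 1 -- new best
  Position 1 ('g'): window [0,1] length 2 -- new best
  Position 2 ('a'): window [0,2] length 3 -- new best
  Position 3 ('d'): repeat (last at 0), move window start to 1
  Position 3 ('d'): window [1,3] length 3
  Position 4 ('g'): repeat (last at 1), move window start to 2
  Position 4 ('g'): window [2,4] length 3
  Position 5 ('c'): window [2,5] length 4 -- new best
  Position 6 ('e'): window [2,6] length 5 -- new best
  Position 7 ('e'): repeat (last at 6), move window start to 7
  Position 7 ('e'): window [7,7] length 1
  Position 8 ('a'): window [7,8] length 2
  Position 9 ('a'): repeat (last at 8), move window start to 9
  Position 9 ('a'): window [9,9] length 1
  Position 10 ('d'): window [9,10] length 2
Longest substring with no repeats: "adgce" with length 5

5


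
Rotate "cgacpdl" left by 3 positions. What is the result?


Input: "cgacpdl", rotate left by 3
First 3 characters: "cga"
Remaining characters: "cpdl"
Concatenate remaining + first: "cpdl" + "cga" = "cpdlcga"

cpdlcga


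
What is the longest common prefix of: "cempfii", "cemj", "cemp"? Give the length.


Words: cempfii, cemj, cemp
  Position 0: all 'c' => match
  Position 1: all 'e' => match
  Position 2: all 'm' => match
  Position 3: ('p', 'j', 'p') => mismatch, stop
LCP = "cem" (length 3)

3


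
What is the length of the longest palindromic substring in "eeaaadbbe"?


Input: "eeaaadbbe"
Checking substrings for palindromes:
  [2:5] "aaa" (len 3) => palindrome
  [0:2] "ee" (len 2) => palindrome
  [2:4] "aa" (len 2) => palindrome
  [3:5] "aa" (len 2) => palindrome
  [6:8] "bb" (len 2) => palindrome
Longest palindromic substring: "aaa" with length 3

3


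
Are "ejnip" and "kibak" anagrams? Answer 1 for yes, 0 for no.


Strings: "ejnip", "kibak"
Sorted first:  eijnp
Sorted second: abikk
Differ at position 0: 'e' vs 'a' => not anagrams

0


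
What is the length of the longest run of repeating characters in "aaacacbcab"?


Input: "aaacacbcab"
Scanning for longest run:
  Position 1 ('a'): continues run of 'a', length=2
  Position 2 ('a'): continues run of 'a', length=3
  Position 3 ('c'): new char, reset run to 1
  Position 4 ('a'): new char, reset run to 1
  Position 5 ('c'): new char, reset run to 1
  Position 6 ('b'): new char, reset run to 1
  Position 7 ('c'): new char, reset run to 1
  Position 8 ('a'): new char, reset run to 1
  Position 9 ('b'): new char, reset run to 1
Longest run: 'a' with length 3

3


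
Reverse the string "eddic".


Input: eddic
Reading characters right to left:
  Position 4: 'c'
  Position 3: 'i'
  Position 2: 'd'
  Position 1: 'd'
  Position 0: 'e'
Reversed: cidde

cidde


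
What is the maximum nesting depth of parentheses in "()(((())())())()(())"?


Input: "()(((())())())()(())"
Tracking depth:
  Position 0 '(': depth becomes 1
  Position 1 ')': depth becomes 0
  Position 2 '(': depth becomes 1
  Position 3 '(': depth becomes 2
  Position 4 '(': depth becomes 3
  Position 5 '(': depth becomes 4
  Position 6 ')': depth becomes 3
  Position 7 ')': depth becomes 2
  Position 8 '(': depth becomes 3
  Position 9 ')': depth becomes 2
  Position 10 ')': depth becomes 1
  Position 11 '(': depth becomes 2
  Position 12 ')': depth becomes 1
  Position 13 ')': depth becomes 0
  Position 14 '(': depth becomes 1
  Position 15 ')': depth becomes 0
  Position 16 '(': depth becomes 1
  Position 17 '(': depth becomes 2
  Position 18 ')': depth becomes 1
  Position 19 ')': depth becomes 0
Maximum depth reached: 4

4


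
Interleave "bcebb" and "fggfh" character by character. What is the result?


Interleaving "bcebb" and "fggfh":
  Position 0: 'b' from first, 'f' from second => "bf"
  Position 1: 'c' from first, 'g' from second => "cg"
  Position 2: 'e' from first, 'g' from second => "eg"
  Position 3: 'b' from first, 'f' from second => "bf"
  Position 4: 'b' from first, 'h' from second => "bh"
Result: bfcgegbfbh

bfcgegbfbh


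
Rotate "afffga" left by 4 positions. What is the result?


Input: "afffga", rotate left by 4
First 4 characters: "afff"
Remaining characters: "ga"
Concatenate remaining + first: "ga" + "afff" = "gaafff"

gaafff


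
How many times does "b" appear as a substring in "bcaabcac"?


Searching for "b" in "bcaabcac"
Scanning each position:
  Position 0: "b" => MATCH
  Position 1: "c" => no
  Position 2: "a" => no
  Position 3: "a" => no
  Position 4: "b" => MATCH
  Position 5: "c" => no
  Position 6: "a" => no
  Position 7: "c" => no
Total occurrences: 2

2


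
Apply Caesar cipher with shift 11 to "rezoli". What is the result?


Caesar cipher: shift "rezoli" by 11
  'r' (pos 17) + 11 = pos 2 = 'c'
  'e' (pos 4) + 11 = pos 15 = 'p'
  'z' (pos 25) + 11 = pos 10 = 'k'
  'o' (pos 14) + 11 = pos 25 = 'z'
  'l' (pos 11) + 11 = pos 22 = 'w'
  'i' (pos 8) + 11 = pos 19 = 't'
Result: cpkzwt

cpkzwt


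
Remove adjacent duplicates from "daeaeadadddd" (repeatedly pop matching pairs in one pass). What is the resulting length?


Input: daeaeadadddd
Stack-based adjacent duplicate removal:
  Read 'd': push. Stack: d
  Read 'a': push. Stack: da
  Read 'e': push. Stack: dae
  Read 'a': push. Stack: daea
  Read 'e': push. Stack: daeae
  Read 'a': push. Stack: daeaea
  Read 'd': push. Stack: daeaead
  Read 'a': push. Stack: daeaeada
  Read 'd': push. Stack: daeaeadad
  Read 'd': matches stack top 'd' => pop. Stack: daeaeada
  Read 'd': push. Stack: daeaeadad
  Read 'd': matches stack top 'd' => pop. Stack: daeaeada
Final stack: "daeaeada" (length 8)

8


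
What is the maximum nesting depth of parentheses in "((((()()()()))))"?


Input: "((((()()()()))))"
Tracking depth:
  Position 0 '(': depth becomes 1
  Position 1 '(': depth becomes 2
  Position 2 '(': depth becomes 3
  Position 3 '(': depth becomes 4
  Position 4 '(': depth becomes 5
  Position 5 ')': depth becomes 4
  Position 6 '(': depth becomes 5
  Position 7 ')': depth becomes 4
  Position 8 '(': depth becomes 5
  Position 9 ')': depth becomes 4
  Position 10 '(': depth becomes 5
  Position 11 ')': depth becomes 4
  Position 12 ')': depth becomes 3
  Position 13 ')': depth becomes 2
  Position 14 ')': depth becomes 1
  Position 15 ')': depth becomes 0
Maximum depth reached: 5

5


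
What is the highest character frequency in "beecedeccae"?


Input: beecedeccae
Character counts:
  'a': 1
  'b': 1
  'c': 3
  'd': 1
  'e': 5
Maximum frequency: 5

5


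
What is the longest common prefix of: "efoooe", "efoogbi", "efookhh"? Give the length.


Words: efoooe, efoogbi, efookhh
  Position 0: all 'e' => match
  Position 1: all 'f' => match
  Position 2: all 'o' => match
  Position 3: all 'o' => match
  Position 4: ('o', 'g', 'k') => mismatch, stop
LCP = "efoo" (length 4)

4


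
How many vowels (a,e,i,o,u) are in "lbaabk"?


Input: lbaabk
Checking each character:
  'l' at position 0: consonant
  'b' at position 1: consonant
  'a' at position 2: vowel (running total: 1)
  'a' at position 3: vowel (running total: 2)
  'b' at position 4: consonant
  'k' at position 5: consonant
Total vowels: 2

2


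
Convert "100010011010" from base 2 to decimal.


Input: "100010011010" in base 2
Positional expansion:
  Digit '1' (value 1) x 2^11 = 2048
  Digit '0' (value 0) x 2^10 = 0
  Digit '0' (value 0) x 2^9 = 0
  Digit '0' (value 0) x 2^8 = 0
  Digit '1' (value 1) x 2^7 = 128
  Digit '0' (value 0) x 2^6 = 0
  Digit '0' (value 0) x 2^5 = 0
  Digit '1' (value 1) x 2^4 = 16
  Digit '1' (value 1) x 2^3 = 8
  Digit '0' (value 0) x 2^2 = 0
  Digit '1' (value 1) x 2^1 = 2
  Digit '0' (value 0) x 2^0 = 0
Sum = 2202

2202


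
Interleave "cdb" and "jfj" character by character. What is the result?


Interleaving "cdb" and "jfj":
  Position 0: 'c' from first, 'j' from second => "cj"
  Position 1: 'd' from first, 'f' from second => "df"
  Position 2: 'b' from first, 'j' from second => "bj"
Result: cjdfbj

cjdfbj


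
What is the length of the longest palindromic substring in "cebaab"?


Input: "cebaab"
Checking substrings for palindromes:
  [2:6] "baab" (len 4) => palindrome
  [3:5] "aa" (len 2) => palindrome
Longest palindromic substring: "baab" with length 4

4


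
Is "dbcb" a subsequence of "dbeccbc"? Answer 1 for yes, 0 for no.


Check if "dbcb" is a subsequence of "dbeccbc"
Greedy scan:
  Position 0 ('d'): matches sub[0] = 'd'
  Position 1 ('b'): matches sub[1] = 'b'
  Position 2 ('e'): no match needed
  Position 3 ('c'): matches sub[2] = 'c'
  Position 4 ('c'): no match needed
  Position 5 ('b'): matches sub[3] = 'b'
  Position 6 ('c'): no match needed
All 4 characters matched => is a subsequence

1


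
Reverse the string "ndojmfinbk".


Input: ndojmfinbk
Reading characters right to left:
  Position 9: 'k'
  Position 8: 'b'
  Position 7: 'n'
  Position 6: 'i'
  Position 5: 'f'
  Position 4: 'm'
  Position 3: 'j'
  Position 2: 'o'
  Position 1: 'd'
  Position 0: 'n'
Reversed: kbnifmjodn

kbnifmjodn


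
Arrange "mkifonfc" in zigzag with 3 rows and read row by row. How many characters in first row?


Zigzag "mkifonfc" into 3 rows:
Placing characters:
  'm' => row 0
  'k' => row 1
  'i' => row 2
  'f' => row 1
  'o' => row 0
  'n' => row 1
  'f' => row 2
  'c' => row 1
Rows:
  Row 0: "mo"
  Row 1: "kfnc"
  Row 2: "if"
First row length: 2

2


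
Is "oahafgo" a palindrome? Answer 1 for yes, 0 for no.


Input: oahafgo
Reversed: ogfahao
  Compare pos 0 ('o') with pos 6 ('o'): match
  Compare pos 1 ('a') with pos 5 ('g'): MISMATCH
  Compare pos 2 ('h') with pos 4 ('f'): MISMATCH
Result: not a palindrome

0


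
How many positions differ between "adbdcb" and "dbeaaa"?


Comparing "adbdcb" and "dbeaaa" position by position:
  Position 0: 'a' vs 'd' => DIFFER
  Position 1: 'd' vs 'b' => DIFFER
  Position 2: 'b' vs 'e' => DIFFER
  Position 3: 'd' vs 'a' => DIFFER
  Position 4: 'c' vs 'a' => DIFFER
  Position 5: 'b' vs 'a' => DIFFER
Positions that differ: 6

6


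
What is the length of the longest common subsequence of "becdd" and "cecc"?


LCS of "becdd" and "cecc"
DP table:
           c    e    c    c
      0    0    0    0    0
  b   0    0    0    0    0
  e   0    0    1    1    1
  c   0    1    1    2    2
  d   0    1    1    2    2
  d   0    1    1    2    2
LCS length = dp[5][4] = 2

2


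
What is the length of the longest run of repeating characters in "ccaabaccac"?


Input: "ccaabaccac"
Scanning for longest run:
  Position 1 ('c'): continues run of 'c', length=2
  Position 2 ('a'): new char, reset run to 1
  Position 3 ('a'): continues run of 'a', length=2
  Position 4 ('b'): new char, reset run to 1
  Position 5 ('a'): new char, reset run to 1
  Position 6 ('c'): new char, reset run to 1
  Position 7 ('c'): continues run of 'c', length=2
  Position 8 ('a'): new char, reset run to 1
  Position 9 ('c'): new char, reset run to 1
Longest run: 'c' with length 2

2


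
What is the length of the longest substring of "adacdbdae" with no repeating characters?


Input: "adacdbdae"
Sliding window (track last position of each char):
  Position 0 ('a'): window [0,0] length 1 -- new best
  Position 1 ('d'): window [0,1] length 2 -- new best
  Position 2 ('a'): repeat (last at 0), move window start to 1
  Position 2 ('a'): window [1,2] length 2
  Position 3 ('c'): window [1,3] length 3 -- new best
  Position 4 ('d'): repeat (last at 1), move window start to 2
  Position 4 ('d'): window [2,4] length 3
  Position 5 ('b'): window [2,5] length 4 -- new best
  Position 6 ('d'): repeat (last at 4), move window start to 5
  Position 6 ('d'): window [5,6] length 2
  Position 7 ('a'): window [5,7] length 3
  Position 8 ('e'): window [5,8] length 4
Longest substring with no repeats: "acdb" with length 4

4


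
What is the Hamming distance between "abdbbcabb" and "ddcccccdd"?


Comparing "abdbbcabb" and "ddcccccdd" position by position:
  Position 0: 'a' vs 'd' => differ
  Position 1: 'b' vs 'd' => differ
  Position 2: 'd' vs 'c' => differ
  Position 3: 'b' vs 'c' => differ
  Position 4: 'b' vs 'c' => differ
  Position 5: 'c' vs 'c' => same
  Position 6: 'a' vs 'c' => differ
  Position 7: 'b' vs 'd' => differ
  Position 8: 'b' vs 'd' => differ
Total differences (Hamming distance): 8

8


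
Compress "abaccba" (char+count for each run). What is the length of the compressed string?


Input: abaccba
Runs:
  'a' x 1 => "a1"
  'b' x 1 => "b1"
  'a' x 1 => "a1"
  'c' x 2 => "c2"
  'b' x 1 => "b1"
  'a' x 1 => "a1"
Compressed: "a1b1a1c2b1a1"
Compressed length: 12

12


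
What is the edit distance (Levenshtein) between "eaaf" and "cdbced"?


Computing edit distance: "eaaf" -> "cdbced"
DP table:
           c    d    b    c    e    d
      0    1    2    3    4    5    6
  e   1    1    2    3    4    4    5
  a   2    2    2    3    4    5    5
  a   3    3    3    3    4    5    6
  f   4    4    4    4    4    5    6
Edit distance = dp[4][6] = 6

6


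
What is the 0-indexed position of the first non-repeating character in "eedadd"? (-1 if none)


Input: eedadd
Character frequencies:
  'a': 1
  'd': 3
  'e': 2
Scanning left to right for freq == 1:
  Position 0 ('e'): freq=2, skip
  Position 1 ('e'): freq=2, skip
  Position 2 ('d'): freq=3, skip
  Position 3 ('a'): unique! => answer = 3

3


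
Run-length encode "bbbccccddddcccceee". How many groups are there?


Input: bbbccccddddcccceee
Scanning for consecutive runs:
  Group 1: 'b' x 3 (positions 0-2)
  Group 2: 'c' x 4 (positions 3-6)
  Group 3: 'd' x 4 (positions 7-10)
  Group 4: 'c' x 4 (positions 11-14)
  Group 5: 'e' x 3 (positions 15-17)
Total groups: 5

5


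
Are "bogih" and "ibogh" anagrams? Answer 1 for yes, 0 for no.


Strings: "bogih", "ibogh"
Sorted first:  bghio
Sorted second: bghio
Sorted forms match => anagrams

1


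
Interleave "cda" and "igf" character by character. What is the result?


Interleaving "cda" and "igf":
  Position 0: 'c' from first, 'i' from second => "ci"
  Position 1: 'd' from first, 'g' from second => "dg"
  Position 2: 'a' from first, 'f' from second => "af"
Result: cidgaf

cidgaf


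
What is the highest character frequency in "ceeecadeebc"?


Input: ceeecadeebc
Character counts:
  'a': 1
  'b': 1
  'c': 3
  'd': 1
  'e': 5
Maximum frequency: 5

5


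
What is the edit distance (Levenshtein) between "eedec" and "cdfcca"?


Computing edit distance: "eedec" -> "cdfcca"
DP table:
           c    d    f    c    c    a
      0    1    2    3    4    5    6
  e   1    1    2    3    4    5    6
  e   2    2    2    3    4    5    6
  d   3    3    2    3    4    5    6
  e   4    4    3    3    4    5    6
  c   5    4    4    4    3    4    5
Edit distance = dp[5][6] = 5

5


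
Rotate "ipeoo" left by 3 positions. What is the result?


Input: "ipeoo", rotate left by 3
First 3 characters: "ipe"
Remaining characters: "oo"
Concatenate remaining + first: "oo" + "ipe" = "ooipe"

ooipe


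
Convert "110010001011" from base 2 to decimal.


Input: "110010001011" in base 2
Positional expansion:
  Digit '1' (value 1) x 2^11 = 2048
  Digit '1' (value 1) x 2^10 = 1024
  Digit '0' (value 0) x 2^9 = 0
  Digit '0' (value 0) x 2^8 = 0
  Digit '1' (value 1) x 2^7 = 128
  Digit '0' (value 0) x 2^6 = 0
  Digit '0' (value 0) x 2^5 = 0
  Digit '0' (value 0) x 2^4 = 0
  Digit '1' (value 1) x 2^3 = 8
  Digit '0' (value 0) x 2^2 = 0
  Digit '1' (value 1) x 2^1 = 2
  Digit '1' (value 1) x 2^0 = 1
Sum = 3211

3211


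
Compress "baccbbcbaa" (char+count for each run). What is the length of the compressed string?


Input: baccbbcbaa
Runs:
  'b' x 1 => "b1"
  'a' x 1 => "a1"
  'c' x 2 => "c2"
  'b' x 2 => "b2"
  'c' x 1 => "c1"
  'b' x 1 => "b1"
  'a' x 2 => "a2"
Compressed: "b1a1c2b2c1b1a2"
Compressed length: 14

14


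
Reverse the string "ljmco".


Input: ljmco
Reading characters right to left:
  Position 4: 'o'
  Position 3: 'c'
  Position 2: 'm'
  Position 1: 'j'
  Position 0: 'l'
Reversed: ocmjl

ocmjl


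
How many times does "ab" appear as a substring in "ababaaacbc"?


Searching for "ab" in "ababaaacbc"
Scanning each position:
  Position 0: "ab" => MATCH
  Position 1: "ba" => no
  Position 2: "ab" => MATCH
  Position 3: "ba" => no
  Position 4: "aa" => no
  Position 5: "aa" => no
  Position 6: "ac" => no
  Position 7: "cb" => no
  Position 8: "bc" => no
Total occurrences: 2

2


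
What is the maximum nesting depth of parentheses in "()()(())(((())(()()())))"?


Input: "()()(())(((())(()()())))"
Tracking depth:
  Position 0 '(': depth becomes 1
  Position 1 ')': depth becomes 0
  Position 2 '(': depth becomes 1
  Position 3 ')': depth becomes 0
  Position 4 '(': depth becomes 1
  Position 5 '(': depth becomes 2
  Position 6 ')': depth becomes 1
  Position 7 ')': depth becomes 0
  Position 8 '(': depth becomes 1
  Position 9 '(': depth becomes 2
  Position 10 '(': depth becomes 3
  Position 11 '(': depth becomes 4
  Position 12 ')': depth becomes 3
  Position 13 ')': depth becomes 2
  Position 14 '(': depth becomes 3
  Position 15 '(': depth becomes 4
  Position 16 ')': depth becomes 3
  Position 17 '(': depth becomes 4
  Position 18 ')': depth becomes 3
  Position 19 '(': depth becomes 4
  Position 20 ')': depth becomes 3
  Position 21 ')': depth becomes 2
  Position 22 ')': depth becomes 1
  Position 23 ')': depth becomes 0
Maximum depth reached: 4

4


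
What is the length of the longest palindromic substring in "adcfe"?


Input: "adcfe"
Checking substrings for palindromes:
  No multi-char palindromic substrings found
Longest palindromic substring: "a" with length 1

1


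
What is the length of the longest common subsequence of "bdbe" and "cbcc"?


LCS of "bdbe" and "cbcc"
DP table:
           c    b    c    c
      0    0    0    0    0
  b   0    0    1    1    1
  d   0    0    1    1    1
  b   0    0    1    1    1
  e   0    0    1    1    1
LCS length = dp[4][4] = 1

1


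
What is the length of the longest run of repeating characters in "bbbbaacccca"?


Input: "bbbbaacccca"
Scanning for longest run:
  Position 1 ('b'): continues run of 'b', length=2
  Position 2 ('b'): continues run of 'b', length=3
  Position 3 ('b'): continues run of 'b', length=4
  Position 4 ('a'): new char, reset run to 1
  Position 5 ('a'): continues run of 'a', length=2
  Position 6 ('c'): new char, reset run to 1
  Position 7 ('c'): continues run of 'c', length=2
  Position 8 ('c'): continues run of 'c', length=3
  Position 9 ('c'): continues run of 'c', length=4
  Position 10 ('a'): new char, reset run to 1
Longest run: 'b' with length 4

4


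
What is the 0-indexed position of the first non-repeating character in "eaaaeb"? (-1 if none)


Input: eaaaeb
Character frequencies:
  'a': 3
  'b': 1
  'e': 2
Scanning left to right for freq == 1:
  Position 0 ('e'): freq=2, skip
  Position 1 ('a'): freq=3, skip
  Position 2 ('a'): freq=3, skip
  Position 3 ('a'): freq=3, skip
  Position 4 ('e'): freq=2, skip
  Position 5 ('b'): unique! => answer = 5

5


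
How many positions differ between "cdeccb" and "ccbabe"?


Comparing "cdeccb" and "ccbabe" position by position:
  Position 0: 'c' vs 'c' => same
  Position 1: 'd' vs 'c' => DIFFER
  Position 2: 'e' vs 'b' => DIFFER
  Position 3: 'c' vs 'a' => DIFFER
  Position 4: 'c' vs 'b' => DIFFER
  Position 5: 'b' vs 'e' => DIFFER
Positions that differ: 5

5


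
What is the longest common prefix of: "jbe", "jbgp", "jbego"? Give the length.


Words: jbe, jbgp, jbego
  Position 0: all 'j' => match
  Position 1: all 'b' => match
  Position 2: ('e', 'g', 'e') => mismatch, stop
LCP = "jb" (length 2)

2


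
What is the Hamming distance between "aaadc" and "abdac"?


Comparing "aaadc" and "abdac" position by position:
  Position 0: 'a' vs 'a' => same
  Position 1: 'a' vs 'b' => differ
  Position 2: 'a' vs 'd' => differ
  Position 3: 'd' vs 'a' => differ
  Position 4: 'c' vs 'c' => same
Total differences (Hamming distance): 3

3


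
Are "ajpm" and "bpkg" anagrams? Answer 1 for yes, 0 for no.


Strings: "ajpm", "bpkg"
Sorted first:  ajmp
Sorted second: bgkp
Differ at position 0: 'a' vs 'b' => not anagrams

0


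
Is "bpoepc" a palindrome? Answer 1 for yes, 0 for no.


Input: bpoepc
Reversed: cpeopb
  Compare pos 0 ('b') with pos 5 ('c'): MISMATCH
  Compare pos 1 ('p') with pos 4 ('p'): match
  Compare pos 2 ('o') with pos 3 ('e'): MISMATCH
Result: not a palindrome

0


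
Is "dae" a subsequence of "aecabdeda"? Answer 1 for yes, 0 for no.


Check if "dae" is a subsequence of "aecabdeda"
Greedy scan:
  Position 0 ('a'): no match needed
  Position 1 ('e'): no match needed
  Position 2 ('c'): no match needed
  Position 3 ('a'): no match needed
  Position 4 ('b'): no match needed
  Position 5 ('d'): matches sub[0] = 'd'
  Position 6 ('e'): no match needed
  Position 7 ('d'): no match needed
  Position 8 ('a'): matches sub[1] = 'a'
Only matched 2/3 characters => not a subsequence

0
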